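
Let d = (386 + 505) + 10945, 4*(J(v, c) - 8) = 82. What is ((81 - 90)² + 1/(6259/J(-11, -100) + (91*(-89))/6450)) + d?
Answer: 318896885573/26759819 ≈ 11917.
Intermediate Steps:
J(v, c) = 57/2 (J(v, c) = 8 + (¼)*82 = 8 + 41/2 = 57/2)
d = 11836 (d = 891 + 10945 = 11836)
((81 - 90)² + 1/(6259/J(-11, -100) + (91*(-89))/6450)) + d = ((81 - 90)² + 1/(6259/(57/2) + (91*(-89))/6450)) + 11836 = ((-9)² + 1/(6259*(2/57) - 8099*1/6450)) + 11836 = (81 + 1/(12518/57 - 8099/6450)) + 11836 = (81 + 1/(26759819/122550)) + 11836 = (81 + 122550/26759819) + 11836 = 2167667889/26759819 + 11836 = 318896885573/26759819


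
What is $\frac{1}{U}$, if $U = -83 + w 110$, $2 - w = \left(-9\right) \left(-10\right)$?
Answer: $- \frac{1}{9763} \approx -0.00010243$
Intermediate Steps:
$w = -88$ ($w = 2 - \left(-9\right) \left(-10\right) = 2 - 90 = -88$)
$U = -9763$ ($U = -83 - 9680 = -9763$)
$\frac{1}{U} = \frac{1}{-9763} = - \frac{1}{9763}$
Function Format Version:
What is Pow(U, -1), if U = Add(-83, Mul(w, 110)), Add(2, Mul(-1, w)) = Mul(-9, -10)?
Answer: Rational(-1, 9763) ≈ -0.00010243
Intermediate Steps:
w = -88 (w = Add(2, Mul(-1, Mul(-9, -10))) = Add(2, Mul(-1, 90)) = Add(2, -90) = -88)
U = -9763 (U = Add(-83, Mul(-88, 110)) = Add(-83, -9680) = -9763)
Pow(U, -1) = Pow(-9763, -1) = Rational(-1, 9763)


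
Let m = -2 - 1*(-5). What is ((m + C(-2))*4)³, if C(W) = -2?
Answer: 64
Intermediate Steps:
m = 3 (m = -2 + 5 = 3)
((m + C(-2))*4)³ = ((3 - 2)*4)³ = (1*4)³ = 4³ = 64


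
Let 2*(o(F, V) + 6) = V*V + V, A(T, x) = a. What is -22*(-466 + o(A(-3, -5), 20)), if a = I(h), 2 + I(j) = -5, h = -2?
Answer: 5764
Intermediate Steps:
I(j) = -7 (I(j) = -2 - 5 = -7)
a = -7
A(T, x) = -7
o(F, V) = -6 + V/2 + V²/2 (o(F, V) = -6 + (V*V + V)/2 = -6 + (V² + V)/2 = -6 + (V + V²)/2 = -6 + (V/2 + V²/2) = -6 + V/2 + V²/2)
-22*(-466 + o(A(-3, -5), 20)) = -22*(-466 + (-6 + (½)*20 + (½)*20²)) = -22*(-466 + (-6 + 10 + (½)*400)) = -22*(-466 + (-6 + 10 + 200)) = -22*(-466 + 204) = -22*(-262) = 5764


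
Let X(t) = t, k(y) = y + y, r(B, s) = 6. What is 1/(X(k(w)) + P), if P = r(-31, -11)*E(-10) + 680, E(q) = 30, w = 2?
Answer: 1/864 ≈ 0.0011574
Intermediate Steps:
P = 860 (P = 6*30 + 680 = 180 + 680 = 860)
k(y) = 2*y
1/(X(k(w)) + P) = 1/(2*2 + 860) = 1/(4 + 860) = 1/864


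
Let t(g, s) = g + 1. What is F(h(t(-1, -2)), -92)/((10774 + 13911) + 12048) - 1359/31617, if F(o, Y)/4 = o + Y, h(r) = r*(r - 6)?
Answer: -6839467/129043029 ≈ -0.053001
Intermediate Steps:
t(g, s) = 1 + g
h(r) = r*(-6 + r)
F(o, Y) = 4*Y + 4*o (F(o, Y) = 4*(o + Y) = 4*(Y + o) = 4*Y + 4*o)
F(h(t(-1, -2)), -92)/((10774 + 13911) + 12048) - 1359/31617 = (4*(-92) + 4*((1 - 1)*(-6 + (1 - 1))))/((10774 + 13911) + 12048) - 1359/31617 = (-368 + 4*(0*(-6 + 0)))/(24685 + 12048) - 1359*1/31617 = (-368 + 4*(0*(-6)))/36733 - 151/3513 = (-368 + 4*0)*(1/36733) - 151/3513 = (-368 + 0)*(1/36733) - 151/3513 = -368*1/36733 - 151/3513 = -368/36733 - 151/3513 = -6839467/129043029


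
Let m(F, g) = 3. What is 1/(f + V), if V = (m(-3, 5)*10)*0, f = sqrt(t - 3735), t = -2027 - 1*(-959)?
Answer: -I*sqrt(4803)/4803 ≈ -0.014429*I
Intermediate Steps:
t = -1068 (t = -2027 + 959 = -1068)
f = I*sqrt(4803) (f = sqrt(-1068 - 3735) = sqrt(-4803) = I*sqrt(4803) ≈ 69.304*I)
V = 0 (V = (3*10)*0 = 30*0 = 0)
1/(f + V) = 1/(I*sqrt(4803) + 0) = 1/(I*sqrt(4803)) = -I*sqrt(4803)/4803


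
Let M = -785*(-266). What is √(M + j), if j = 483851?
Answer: √692661 ≈ 832.26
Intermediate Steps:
M = 208810
√(M + j) = √(208810 + 483851) = √692661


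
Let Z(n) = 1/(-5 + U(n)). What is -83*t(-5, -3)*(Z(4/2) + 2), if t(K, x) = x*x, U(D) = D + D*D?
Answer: -2241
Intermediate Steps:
U(D) = D + D²
t(K, x) = x²
Z(n) = 1/(-5 + n*(1 + n))
-83*t(-5, -3)*(Z(4/2) + 2) = -83*(-3)²*(1/(-5 + (4/2)*(1 + 4/2)) + 2) = -747*(1/(-5 + (4*(½))*(1 + 4*(½))) + 2) = -747*(1/(-5 + 2*(1 + 2)) + 2) = -747*(1/(-5 + 2*3) + 2) = -747*(1/(-5 + 6) + 2) = -747*(1/1 + 2) = -747*(1 + 2) = -747*3 = -83*27 = -2241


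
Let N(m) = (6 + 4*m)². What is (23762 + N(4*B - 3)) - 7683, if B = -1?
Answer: 16563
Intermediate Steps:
(23762 + N(4*B - 3)) - 7683 = (23762 + 4*(3 + 2*(4*(-1) - 3))²) - 7683 = (23762 + 4*(3 + 2*(-4 - 3))²) - 7683 = (23762 + 4*(3 + 2*(-7))²) - 7683 = (23762 + 4*(3 - 14)²) - 7683 = (23762 + 4*(-11)²) - 7683 = (23762 + 4*121) - 7683 = (23762 + 484) - 7683 = 24246 - 7683 = 16563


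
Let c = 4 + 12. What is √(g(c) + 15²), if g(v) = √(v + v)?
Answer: √(225 + 4*√2) ≈ 15.187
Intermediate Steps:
c = 16
g(v) = √2*√v (g(v) = √(2*v) = √2*√v)
√(g(c) + 15²) = √(√2*√16 + 15²) = √(√2*4 + 225) = √(4*√2 + 225) = √(225 + 4*√2)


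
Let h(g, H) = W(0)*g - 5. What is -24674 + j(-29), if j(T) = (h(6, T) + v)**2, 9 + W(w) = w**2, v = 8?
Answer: -22073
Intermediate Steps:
W(w) = -9 + w**2
h(g, H) = -5 - 9*g (h(g, H) = (-9 + 0**2)*g - 5 = (-9 + 0)*g - 5 = -9*g - 5 = -5 - 9*g)
j(T) = 2601 (j(T) = ((-5 - 9*6) + 8)**2 = ((-5 - 54) + 8)**2 = (-59 + 8)**2 = (-51)**2 = 2601)
-24674 + j(-29) = -24674 + 2601 = -22073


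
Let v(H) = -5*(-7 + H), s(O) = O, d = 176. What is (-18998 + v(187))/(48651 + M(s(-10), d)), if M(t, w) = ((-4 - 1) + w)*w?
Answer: -19898/78747 ≈ -0.25268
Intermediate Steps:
M(t, w) = w*(-5 + w) (M(t, w) = (-5 + w)*w = w*(-5 + w))
v(H) = 35 - 5*H
(-18998 + v(187))/(48651 + M(s(-10), d)) = (-18998 + (35 - 5*187))/(48651 + 176*(-5 + 176)) = (-18998 + (35 - 935))/(48651 + 176*171) = (-18998 - 900)/(48651 + 30096) = -19898/78747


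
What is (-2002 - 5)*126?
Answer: -252882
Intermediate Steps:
(-2002 - 5)*126 = -2007*126 = -252882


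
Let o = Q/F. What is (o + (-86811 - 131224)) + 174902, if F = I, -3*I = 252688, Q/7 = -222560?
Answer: -680907359/15793 ≈ -43115.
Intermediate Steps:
Q = -1557920 (Q = 7*(-222560) = -1557920)
I = -252688/3 (I = -⅓*252688 = -252688/3 ≈ -84229.)
F = -252688/3 ≈ -84229.
o = 292110/15793 (o = -1557920/(-252688/3) = -1557920*(-3/252688) = 292110/15793 ≈ 18.496)
(o + (-86811 - 131224)) + 174902 = (292110/15793 + (-86811 - 131224)) + 174902 = (292110/15793 - 218035) + 174902 = -3443134645/15793 + 174902 = -680907359/15793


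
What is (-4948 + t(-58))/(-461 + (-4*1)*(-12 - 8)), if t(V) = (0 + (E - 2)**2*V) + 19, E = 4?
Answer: 5161/381 ≈ 13.546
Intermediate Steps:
t(V) = 19 + 4*V (t(V) = (0 + (4 - 2)**2*V) + 19 = (0 + 2**2*V) + 19 = (0 + 4*V) + 19 = 4*V + 19 = 19 + 4*V)
(-4948 + t(-58))/(-461 + (-4*1)*(-12 - 8)) = (-4948 + (19 + 4*(-58)))/(-461 + (-4*1)*(-12 - 8)) = (-4948 + (19 - 232))/(-461 - 4*(-20)) = (-4948 - 213)/(-461 + 80) = -5161/(-381) = -5161*(-1/381) = 5161/381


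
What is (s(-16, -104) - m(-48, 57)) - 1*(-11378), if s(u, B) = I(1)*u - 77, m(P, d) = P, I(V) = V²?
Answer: 11333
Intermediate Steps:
s(u, B) = -77 + u (s(u, B) = 1²*u - 77 = 1*u - 77 = u - 77 = -77 + u)
(s(-16, -104) - m(-48, 57)) - 1*(-11378) = ((-77 - 16) - 1*(-48)) - 1*(-11378) = (-93 + 48) + 11378 = -45 + 11378 = 11333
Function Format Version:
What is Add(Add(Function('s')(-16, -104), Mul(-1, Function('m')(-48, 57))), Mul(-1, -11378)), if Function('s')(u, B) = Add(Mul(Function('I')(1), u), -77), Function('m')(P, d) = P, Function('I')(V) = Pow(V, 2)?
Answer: 11333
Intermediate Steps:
Function('s')(u, B) = Add(-77, u) (Function('s')(u, B) = Add(Mul(Pow(1, 2), u), -77) = Add(Mul(1, u), -77) = Add(u, -77) = Add(-77, u))
Add(Add(Function('s')(-16, -104), Mul(-1, Function('m')(-48, 57))), Mul(-1, -11378)) = Add(Add(Add(-77, -16), Mul(-1, -48)), Mul(-1, -11378)) = Add(Add(-93, 48), 11378) = Add(-45, 11378) = 11333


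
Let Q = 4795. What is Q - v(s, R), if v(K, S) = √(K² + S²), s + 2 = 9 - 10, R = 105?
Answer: 4795 - 3*√1226 ≈ 4690.0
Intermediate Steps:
s = -3 (s = -2 + (9 - 10) = -2 - 1 = -3)
Q - v(s, R) = 4795 - √((-3)² + 105²) = 4795 - √(9 + 11025) = 4795 - √11034 = 4795 - 3*√1226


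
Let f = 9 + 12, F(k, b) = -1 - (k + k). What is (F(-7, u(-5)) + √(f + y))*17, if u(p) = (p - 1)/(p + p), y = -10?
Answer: 221 + 17*√11 ≈ 277.38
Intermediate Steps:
u(p) = (-1 + p)/(2*p) (u(p) = (-1 + p)/((2*p)) = (-1 + p)*(1/(2*p)) = (-1 + p)/(2*p))
F(k, b) = -1 - 2*k
f = 21
(F(-7, u(-5)) + √(f + y))*17 = ((-1 - 2*(-7)) + √(21 - 10))*17 = ((-1 + 14) + √11)*17 = (13 + √11)*17 = 221 + 17*√11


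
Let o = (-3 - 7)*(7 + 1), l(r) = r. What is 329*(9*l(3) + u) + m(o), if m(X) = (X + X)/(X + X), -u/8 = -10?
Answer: 35204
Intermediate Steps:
u = 80 (u = -8*(-10) = 80)
o = -80 (o = -10*8 = -80)
m(X) = 1 (m(X) = (2*X)/((2*X)) = (2*X)*(1/(2*X)) = 1)
329*(9*l(3) + u) + m(o) = 329*(9*3 + 80) + 1 = 329*(27 + 80) + 1 = 329*107 + 1 = 35203 + 1 = 35204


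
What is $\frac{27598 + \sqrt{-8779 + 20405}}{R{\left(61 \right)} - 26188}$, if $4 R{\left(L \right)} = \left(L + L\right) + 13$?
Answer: $- \frac{110392}{104617} - \frac{4 \sqrt{11626}}{104617} \approx -1.0593$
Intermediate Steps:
$R{\left(L \right)} = \frac{13}{4} + \frac{L}{2}$ ($R{\left(L \right)} = \frac{\left(L + L\right) + 13}{4} = \frac{2 L + 13}{4} = \frac{13 + 2 L}{4} = \frac{13}{4} + \frac{L}{2}$)
$\frac{27598 + \sqrt{-8779 + 20405}}{R{\left(61 \right)} - 26188} = \frac{27598 + \sqrt{-8779 + 20405}}{\left(\frac{13}{4} + \frac{1}{2} \cdot 61\right) - 26188} = \frac{27598 + \sqrt{11626}}{\left(\frac{13}{4} + \frac{61}{2}\right) - 26188} = \frac{27598 + \sqrt{11626}}{\frac{135}{4} - 26188} = \frac{27598 + \sqrt{11626}}{- \frac{104617}{4}} = \left(27598 + \sqrt{11626}\right) \left(- \frac{4}{104617}\right) = - \frac{110392}{104617} - \frac{4 \sqrt{11626}}{104617}$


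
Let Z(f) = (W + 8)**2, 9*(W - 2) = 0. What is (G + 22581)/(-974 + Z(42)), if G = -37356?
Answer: 14775/874 ≈ 16.905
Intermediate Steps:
W = 2 (W = 2 + (1/9)*0 = 2 + 0 = 2)
Z(f) = 100 (Z(f) = (2 + 8)**2 = 10**2 = 100)
(G + 22581)/(-974 + Z(42)) = (-37356 + 22581)/(-974 + 100) = -14775/(-874) = -14775*(-1/874) = 14775/874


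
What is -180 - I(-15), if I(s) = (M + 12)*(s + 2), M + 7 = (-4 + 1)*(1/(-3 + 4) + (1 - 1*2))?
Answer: -115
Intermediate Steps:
M = -7 (M = -7 + (-4 + 1)*(1/(-3 + 4) + (1 - 1*2)) = -7 - 3*(1/1 + (1 - 2)) = -7 - 3*(1 - 1) = -7 - 3*0 = -7 + 0 = -7)
I(s) = 10 + 5*s (I(s) = (-7 + 12)*(s + 2) = 5*(2 + s) = 10 + 5*s)
-180 - I(-15) = -180 - (10 + 5*(-15)) = -180 - (10 - 75) = -180 - 1*(-65) = -180 + 65 = -115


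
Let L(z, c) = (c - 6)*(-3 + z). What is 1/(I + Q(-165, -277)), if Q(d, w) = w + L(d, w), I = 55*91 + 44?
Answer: 1/52316 ≈ 1.9115e-5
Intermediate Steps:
L(z, c) = (-6 + c)*(-3 + z)
I = 5049 (I = 5005 + 44 = 5049)
Q(d, w) = 18 - 6*d - 2*w + d*w (Q(d, w) = w + (18 - 6*d - 3*w + w*d) = w + (18 - 6*d - 3*w + d*w) = 18 - 6*d - 2*w + d*w)
1/(I + Q(-165, -277)) = 1/(5049 + (18 - 6*(-165) - 2*(-277) - 165*(-277))) = 1/(5049 + (18 + 990 + 554 + 45705)) = 1/(5049 + 47267) = 1/52316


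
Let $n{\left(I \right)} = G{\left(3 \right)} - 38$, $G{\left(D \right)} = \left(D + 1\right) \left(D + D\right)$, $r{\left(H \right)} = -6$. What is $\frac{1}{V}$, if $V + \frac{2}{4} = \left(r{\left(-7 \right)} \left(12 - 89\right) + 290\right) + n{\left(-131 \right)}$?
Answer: $\frac{2}{1475} \approx 0.0013559$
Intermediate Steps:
$G{\left(D \right)} = 2 D \left(1 + D\right)$ ($G{\left(D \right)} = \left(1 + D\right) 2 D = 2 D \left(1 + D\right)$)
$n{\left(I \right)} = -14$ ($n{\left(I \right)} = 2 \cdot 3 \left(1 + 3\right) - 38 = 2 \cdot 3 \cdot 4 - 38 = 24 - 38 = -14$)
$V = \frac{1475}{2}$ ($V = - \frac{1}{2} - \left(-276 + 6 \left(12 - 89\right)\right) = - \frac{1}{2} + \left(\left(\left(-6\right) \left(-77\right) + 290\right) - 14\right) = - \frac{1}{2} + \left(\left(462 + 290\right) - 14\right) = - \frac{1}{2} + \left(752 - 14\right) = - \frac{1}{2} + 738 = \frac{1475}{2} \approx 737.5$)
$\frac{1}{V} = \frac{1}{\frac{1475}{2}} = \frac{2}{1475}$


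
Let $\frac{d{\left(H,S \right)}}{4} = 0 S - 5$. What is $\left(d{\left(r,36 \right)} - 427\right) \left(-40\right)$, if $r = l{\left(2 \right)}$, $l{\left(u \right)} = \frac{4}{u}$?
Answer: $17880$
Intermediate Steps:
$r = 2$ ($r = \frac{4}{2} = 4 \cdot \frac{1}{2} = 2$)
$d{\left(H,S \right)} = -20$ ($d{\left(H,S \right)} = 4 \left(0 S - 5\right) = 4 \left(0 - 5\right) = 4 \left(-5\right) = -20$)
$\left(d{\left(r,36 \right)} - 427\right) \left(-40\right) = \left(-20 - 427\right) \left(-40\right) = \left(-447\right) \left(-40\right) = 17880$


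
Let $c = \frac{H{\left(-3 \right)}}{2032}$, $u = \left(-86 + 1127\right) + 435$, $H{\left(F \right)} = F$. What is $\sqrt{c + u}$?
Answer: $\frac{\sqrt{380902083}}{508} \approx 38.419$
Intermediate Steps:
$u = 1476$ ($u = 1041 + 435 = 1476$)
$c = - \frac{3}{2032} \approx -0.0014764$
$\sqrt{c + u} = \sqrt{- \frac{3}{2032} + 1476} = \sqrt{\frac{2999229}{2032}} = \frac{\sqrt{380902083}}{508}$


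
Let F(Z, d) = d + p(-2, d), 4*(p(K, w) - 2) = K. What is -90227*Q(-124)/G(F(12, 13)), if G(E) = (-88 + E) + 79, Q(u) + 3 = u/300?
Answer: 46196224/825 ≈ 55995.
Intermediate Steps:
p(K, w) = 2 + K/4
F(Z, d) = 3/2 + d (F(Z, d) = d + (2 + (¼)*(-2)) = d + (2 - ½) = d + 3/2 = 3/2 + d)
Q(u) = -3 + u/300
G(E) = -9 + E
-90227*Q(-124)/G(F(12, 13)) = -90227*(-3 + (1/300)*(-124))/(-9 + (3/2 + 13)) = -90227*(-3 - 31/75)/(-9 + 29/2) = -90227/(11/(2*(-256/75))) = -90227/((11/2)*(-75/256)) = -90227/(-825/512) = -90227*(-512/825) = 46196224/825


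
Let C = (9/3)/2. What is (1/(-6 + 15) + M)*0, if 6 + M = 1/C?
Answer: 0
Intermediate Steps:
C = 3/2 (C = (9*(⅓))*(½) = 3*(½) = 3/2 ≈ 1.5000)
M = -16/3 (M = -6 + 1/(3/2) = -6 + ⅔ = -16/3 ≈ -5.3333)
(1/(-6 + 15) + M)*0 = (1/(-6 + 15) - 16/3)*0 = (1/9 - 16/3)*0 = (⅑ - 16/3)*0 = -47/9*0 = 0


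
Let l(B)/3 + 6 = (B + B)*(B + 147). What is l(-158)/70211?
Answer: 10410/70211 ≈ 0.14827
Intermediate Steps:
l(B) = -18 + 6*B*(147 + B) (l(B) = -18 + 3*((B + B)*(B + 147)) = -18 + 3*((2*B)*(147 + B)) = -18 + 3*(2*B*(147 + B)) = -18 + 6*B*(147 + B))
l(-158)/70211 = (-18 + 6*(-158)² + 882*(-158))/70211 = (-18 + 6*24964 - 139356)*(1/70211) = (-18 + 149784 - 139356)*(1/70211) = 10410*(1/70211) = 10410/70211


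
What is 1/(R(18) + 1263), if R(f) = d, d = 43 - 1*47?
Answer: 1/1259 ≈ 0.00079428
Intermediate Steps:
d = -4 (d = 43 - 47 = -4)
R(f) = -4
1/(R(18) + 1263) = 1/(-4 + 1263) = 1/1259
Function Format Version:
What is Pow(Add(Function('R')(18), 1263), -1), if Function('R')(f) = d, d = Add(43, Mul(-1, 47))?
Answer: Rational(1, 1259) ≈ 0.00079428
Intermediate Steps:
d = -4 (d = Add(43, -47) = -4)
Function('R')(f) = -4
Pow(Add(Function('R')(18), 1263), -1) = Pow(Add(-4, 1263), -1) = Pow(1259, -1) = Rational(1, 1259)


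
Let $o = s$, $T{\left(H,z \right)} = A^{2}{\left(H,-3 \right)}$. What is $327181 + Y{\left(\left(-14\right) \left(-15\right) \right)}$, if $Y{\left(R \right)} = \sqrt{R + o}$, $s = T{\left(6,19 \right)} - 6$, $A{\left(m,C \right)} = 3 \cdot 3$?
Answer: $327181 + \sqrt{285} \approx 3.272 \cdot 10^{5}$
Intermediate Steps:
$A{\left(m,C \right)} = 9$
$T{\left(H,z \right)} = 81$ ($T{\left(H,z \right)} = 9^{2} = 81$)
$s = 75$ ($s = 81 - 6 = 75$)
$o = 75$
$Y{\left(R \right)} = \sqrt{75 + R}$ ($Y{\left(R \right)} = \sqrt{R + 75} = \sqrt{75 + R}$)
$327181 + Y{\left(\left(-14\right) \left(-15\right) \right)} = 327181 + \sqrt{75 - -210} = 327181 + \sqrt{75 + 210} = 327181 + \sqrt{285}$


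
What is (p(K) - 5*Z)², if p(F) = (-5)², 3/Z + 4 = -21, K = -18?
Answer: 16384/25 ≈ 655.36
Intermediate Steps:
Z = -3/25 (Z = 3/(-4 - 21) = 3/(-25) = 3*(-1/25) = -3/25 ≈ -0.12000)
p(F) = 25
(p(K) - 5*Z)² = (25 - 5*(-3/25))² = (25 + ⅗)² = (128/5)² = 16384/25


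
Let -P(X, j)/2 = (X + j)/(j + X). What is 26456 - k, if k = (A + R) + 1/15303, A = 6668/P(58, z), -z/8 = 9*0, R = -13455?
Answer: 661778234/15303 ≈ 43245.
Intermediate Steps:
z = 0 (z = -72*0 = -8*0 = 0)
P(X, j) = -2 (P(X, j) = -2*(X + j)/(j + X) = -2*(X + j)/(X + j) = -2*1 = -2)
A = -3334 (A = 6668/(-2) = 6668*(-1/2) = -3334)
k = -256922066/15303 (k = (-3334 - 13455) + 1/15303 = -16789 + 1/15303 = -256922066/15303 ≈ -16789.)
26456 - k = 26456 - 1*(-256922066/15303) = 26456 + 256922066/15303 = 661778234/15303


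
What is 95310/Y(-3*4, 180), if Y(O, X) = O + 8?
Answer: -47655/2 ≈ -23828.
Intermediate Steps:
Y(O, X) = 8 + O
95310/Y(-3*4, 180) = 95310/(8 - 3*4) = 95310/(8 - 12) = 95310/(-4) = 95310*(-1/4) = -47655/2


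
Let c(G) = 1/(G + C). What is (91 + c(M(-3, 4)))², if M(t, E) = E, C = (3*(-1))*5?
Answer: 1000000/121 ≈ 8264.5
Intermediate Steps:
C = -15 (C = -3*5 = -15)
c(G) = 1/(-15 + G) (c(G) = 1/(G - 15) = 1/(-15 + G))
(91 + c(M(-3, 4)))² = (91 + 1/(-15 + 4))² = (91 + 1/(-11))² = (91 - 1/11)² = (1000/11)² = 1000000/121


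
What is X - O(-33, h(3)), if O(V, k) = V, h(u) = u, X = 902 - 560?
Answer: 375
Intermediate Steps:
X = 342
X - O(-33, h(3)) = 342 - 1*(-33) = 342 + 33 = 375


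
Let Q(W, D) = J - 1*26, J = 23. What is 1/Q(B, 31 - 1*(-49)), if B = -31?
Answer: -1/3 ≈ -0.33333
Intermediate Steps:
Q(W, D) = -3 (Q(W, D) = 23 - 1*26 = 23 - 26 = -3)
1/Q(B, 31 - 1*(-49)) = 1/(-3) = -1/3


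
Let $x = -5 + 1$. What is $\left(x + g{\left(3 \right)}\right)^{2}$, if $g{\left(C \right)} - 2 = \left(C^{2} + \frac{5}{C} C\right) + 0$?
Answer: $144$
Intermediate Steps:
$g{\left(C \right)} = 7 + C^{2}$ ($g{\left(C \right)} = 2 + \left(\left(C^{2} + \frac{5}{C} C\right) + 0\right) = 2 + \left(\left(C^{2} + 5\right) + 0\right) = 2 + \left(\left(5 + C^{2}\right) + 0\right) = 2 + \left(5 + C^{2}\right) = 7 + C^{2}$)
$x = -4$
$\left(x + g{\left(3 \right)}\right)^{2} = \left(-4 + \left(7 + 3^{2}\right)\right)^{2} = \left(-4 + \left(7 + 9\right)\right)^{2} = \left(-4 + 16\right)^{2} = 12^{2} = 144$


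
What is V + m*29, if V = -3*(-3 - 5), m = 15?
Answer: 459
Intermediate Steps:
V = 24 (V = -3*(-8) = 24)
V + m*29 = 24 + 15*29 = 24 + 435 = 459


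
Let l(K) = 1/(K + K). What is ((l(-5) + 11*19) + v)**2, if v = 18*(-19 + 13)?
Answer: 1018081/100 ≈ 10181.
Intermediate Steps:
l(K) = 1/(2*K)
v = -108 (v = 18*(-6) = -108)
((l(-5) + 11*19) + v)**2 = (((1/2)/(-5) + 11*19) - 108)**2 = (((1/2)*(-1/5) + 209) - 108)**2 = ((-1/10 + 209) - 108)**2 = (2089/10 - 108)**2 = (1009/10)**2 = 1018081/100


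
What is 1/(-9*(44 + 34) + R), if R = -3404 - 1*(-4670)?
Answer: 1/564 ≈ 0.0017731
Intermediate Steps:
R = 1266 (R = -3404 + 4670 = 1266)
1/(-9*(44 + 34) + R) = 1/(-9*(44 + 34) + 1266) = 1/(-9*78 + 1266) = 1/(-702 + 1266) = 1/564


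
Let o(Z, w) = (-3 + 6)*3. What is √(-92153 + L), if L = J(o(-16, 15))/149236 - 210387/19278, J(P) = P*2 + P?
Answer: 5*I*√23544368570500332807/79915878 ≈ 303.58*I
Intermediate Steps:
o(Z, w) = 9 (o(Z, w) = 3*3 = 9)
J(P) = 3*P (J(P) = 2*P + P = 3*P)
L = -5232798971/479495268 (L = (3*9)/149236 - 210387/19278 = 27*(1/149236) - 210387*1/19278 = 27/149236 - 70129/6426 = -5232798971/479495268 ≈ -10.913)
√(-92153 + L) = √(-92153 - 5232798971/479495268) = √(-44192160230975/479495268) = 5*I*√23544368570500332807/79915878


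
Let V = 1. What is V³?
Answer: 1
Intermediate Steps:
V³ = 1³ = 1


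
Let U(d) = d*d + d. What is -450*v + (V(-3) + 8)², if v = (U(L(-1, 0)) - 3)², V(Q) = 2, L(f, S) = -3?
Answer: -3950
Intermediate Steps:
U(d) = d + d² (U(d) = d² + d = d + d²)
v = 9 (v = (-3*(1 - 3) - 3)² = (-3*(-2) - 3)² = (6 - 3)² = 3² = 9)
-450*v + (V(-3) + 8)² = -450*9 + (2 + 8)² = -4050 + 10² = -4050 + 100 = -3950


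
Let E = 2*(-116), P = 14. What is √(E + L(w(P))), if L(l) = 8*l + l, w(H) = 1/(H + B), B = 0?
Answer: I*√45346/14 ≈ 15.21*I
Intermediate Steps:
w(H) = 1/H (w(H) = 1/(H + 0) = 1/H)
L(l) = 9*l
E = -232
√(E + L(w(P))) = √(-232 + 9/14) = √(-3239/14) = I*√45346/14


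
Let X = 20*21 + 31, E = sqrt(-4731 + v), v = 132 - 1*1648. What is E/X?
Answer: I*sqrt(6247)/451 ≈ 0.17525*I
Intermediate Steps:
v = -1516 (v = 132 - 1648 = -1516)
E = I*sqrt(6247) (E = sqrt(-4731 - 1516) = sqrt(-6247) = I*sqrt(6247) ≈ 79.038*I)
X = 451 (X = 420 + 31 = 451)
E/X = (I*sqrt(6247))/451 = (I*sqrt(6247))*(1/451) = I*sqrt(6247)/451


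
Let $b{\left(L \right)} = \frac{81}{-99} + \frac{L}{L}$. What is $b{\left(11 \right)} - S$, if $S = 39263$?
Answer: $- \frac{431891}{11} \approx -39263.0$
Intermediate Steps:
$b{\left(L \right)} = \frac{2}{11}$ ($b{\left(L \right)} = 81 \left(- \frac{1}{99}\right) + 1 = - \frac{9}{11} + 1 = \frac{2}{11}$)
$b{\left(11 \right)} - S = \frac{2}{11} - 39263 = - \frac{431891}{11}$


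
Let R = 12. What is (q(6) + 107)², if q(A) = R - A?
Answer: 12769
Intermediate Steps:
q(A) = 12 - A
(q(6) + 107)² = ((12 - 1*6) + 107)² = ((12 - 6) + 107)² = (6 + 107)² = 113² = 12769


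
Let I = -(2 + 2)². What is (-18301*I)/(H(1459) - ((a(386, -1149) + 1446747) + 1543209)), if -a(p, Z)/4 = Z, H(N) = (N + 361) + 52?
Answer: -36602/374085 ≈ -0.097844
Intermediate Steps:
H(N) = 413 + N (H(N) = (361 + N) + 52 = 413 + N)
a(p, Z) = -4*Z
I = -16 (I = -1*4² = -1*16 = -16)
(-18301*I)/(H(1459) - ((a(386, -1149) + 1446747) + 1543209)) = (-18301*(-16))/((413 + 1459) - ((-4*(-1149) + 1446747) + 1543209)) = 292816/(1872 - ((4596 + 1446747) + 1543209)) = 292816/(1872 - (1451343 + 1543209)) = 292816/(1872 - 1*2994552) = 292816/(1872 - 2994552) = 292816/(-2992680) = 292816*(-1/2992680) = -36602/374085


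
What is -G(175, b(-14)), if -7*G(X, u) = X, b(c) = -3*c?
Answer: 25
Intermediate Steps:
G(X, u) = -X/7
-G(175, b(-14)) = -(-1)*175/7 = -1*(-25) = 25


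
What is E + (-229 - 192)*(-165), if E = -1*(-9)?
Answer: 69474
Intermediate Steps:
E = 9
E + (-229 - 192)*(-165) = 9 + (-229 - 192)*(-165) = 9 - 421*(-165) = 9 + 69465 = 69474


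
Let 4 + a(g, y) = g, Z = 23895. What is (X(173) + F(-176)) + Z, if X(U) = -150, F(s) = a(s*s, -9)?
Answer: 54717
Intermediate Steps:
a(g, y) = -4 + g
F(s) = -4 + s² (F(s) = -4 + s*s = -4 + s²)
(X(173) + F(-176)) + Z = (-150 + (-4 + (-176)²)) + 23895 = (-150 + (-4 + 30976)) + 23895 = (-150 + 30972) + 23895 = 30822 + 23895 = 54717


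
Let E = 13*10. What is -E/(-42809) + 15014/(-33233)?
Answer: -49108772/109436269 ≈ -0.44874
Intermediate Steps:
E = 130
-E/(-42809) + 15014/(-33233) = -1*130/(-42809) + 15014/(-33233) = -130*(-1/42809) + 15014*(-1/33233) = 10/3293 - 15014/33233 = -49108772/109436269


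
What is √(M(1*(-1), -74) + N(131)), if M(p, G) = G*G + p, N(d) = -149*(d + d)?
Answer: I*√33563 ≈ 183.2*I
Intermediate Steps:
N(d) = -298*d
M(p, G) = p + G² (M(p, G) = G² + p = p + G²)
√(M(1*(-1), -74) + N(131)) = √((1*(-1) + (-74)²) - 298*131) = √((-1 + 5476) - 39038) = √(5475 - 39038) = √(-33563) = I*√33563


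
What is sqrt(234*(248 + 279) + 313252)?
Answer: sqrt(436570) ≈ 660.73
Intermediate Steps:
sqrt(234*(248 + 279) + 313252) = sqrt(234*527 + 313252) = sqrt(123318 + 313252) = sqrt(436570)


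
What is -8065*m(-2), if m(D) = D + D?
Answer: 32260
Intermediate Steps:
m(D) = 2*D
-8065*m(-2) = -16130*(-2) = -8065*(-4) = 32260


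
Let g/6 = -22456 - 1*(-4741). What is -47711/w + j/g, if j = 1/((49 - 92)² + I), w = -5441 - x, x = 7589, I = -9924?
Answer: 2047497884864/559177075125 ≈ 3.6616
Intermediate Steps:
g = -106290 (g = 6*(-22456 - 1*(-4741)) = 6*(-22456 + 4741) = 6*(-17715) = -106290)
w = -13030 (w = -5441 - 1*7589 = -5441 - 7589 = -13030)
j = -1/8075 (j = 1/((49 - 92)² - 9924) = 1/((-43)² - 9924) = 1/(1849 - 9924) = 1/(-8075) = -1/8075 ≈ -0.00012384)
-47711/w + j/g = -47711/(-13030) - 1/8075/(-106290) = -47711*(-1/13030) - 1/8075*(-1/106290) = 47711/13030 + 1/858291750 = 2047497884864/559177075125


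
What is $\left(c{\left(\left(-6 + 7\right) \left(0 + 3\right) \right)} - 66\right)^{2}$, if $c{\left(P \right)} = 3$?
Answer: $3969$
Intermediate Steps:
$\left(c{\left(\left(-6 + 7\right) \left(0 + 3\right) \right)} - 66\right)^{2} = \left(3 - 66\right)^{2} = \left(-63\right)^{2} = 3969$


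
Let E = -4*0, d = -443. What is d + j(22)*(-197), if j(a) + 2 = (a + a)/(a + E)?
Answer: -443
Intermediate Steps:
E = 0
j(a) = 0 (j(a) = -2 + (a + a)/(a + 0) = -2 + (2*a)/a = -2 + 2 = 0)
d + j(22)*(-197) = -443 + 0*(-197) = -443 + 0 = -443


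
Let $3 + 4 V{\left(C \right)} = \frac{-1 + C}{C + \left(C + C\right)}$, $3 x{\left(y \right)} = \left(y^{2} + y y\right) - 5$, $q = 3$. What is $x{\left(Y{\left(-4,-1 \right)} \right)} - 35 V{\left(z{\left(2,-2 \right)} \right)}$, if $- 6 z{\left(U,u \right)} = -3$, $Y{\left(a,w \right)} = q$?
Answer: $\frac{67}{2} \approx 33.5$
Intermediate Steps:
$Y{\left(a,w \right)} = 3$
$z{\left(U,u \right)} = \frac{1}{2}$ ($z{\left(U,u \right)} = \left(- \frac{1}{6}\right) \left(-3\right) = \frac{1}{2}$)
$x{\left(y \right)} = - \frac{5}{3} + \frac{2 y^{2}}{3}$ ($x{\left(y \right)} = \frac{\left(y^{2} + y y\right) - 5}{3} = \frac{\left(y^{2} + y^{2}\right) - 5}{3} = \frac{2 y^{2} - 5}{3} = \frac{-5 + 2 y^{2}}{3} = - \frac{5}{3} + \frac{2 y^{2}}{3}$)
$V{\left(C \right)} = - \frac{3}{4} + \frac{-1 + C}{12 C}$ ($V{\left(C \right)} = - \frac{3}{4} + \frac{\left(-1 + C\right) \frac{1}{C + \left(C + C\right)}}{4} = - \frac{3}{4} + \frac{\left(-1 + C\right) \frac{1}{C + 2 C}}{4} = - \frac{3}{4} + \frac{\left(-1 + C\right) \frac{1}{3 C}}{4} = - \frac{3}{4} + \frac{\frac{1}{3} \frac{1}{C} \left(-1 + C\right)}{4} = - \frac{3}{4} + \frac{-1 + C}{12 C}$)
$x{\left(Y{\left(-4,-1 \right)} \right)} - 35 V{\left(z{\left(2,-2 \right)} \right)} = \left(- \frac{5}{3} + \frac{2 \cdot 3^{2}}{3}\right) - 35 \frac{\frac{1}{\frac{1}{2}} \left(-1 - 4\right)}{12} = \left(- \frac{5}{3} + \frac{2}{3} \cdot 9\right) - 35 \cdot \frac{1}{12} \cdot 2 \left(-1 - 4\right) = \left(- \frac{5}{3} + 6\right) - 35 \cdot \frac{1}{12} \cdot 2 \left(-5\right) = \frac{13}{3} - - \frac{175}{6} = \frac{13}{3} + \frac{175}{6} = \frac{67}{2}$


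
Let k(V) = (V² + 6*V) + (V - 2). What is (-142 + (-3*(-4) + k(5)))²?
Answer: 5184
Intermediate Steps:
k(V) = -2 + V² + 7*V (k(V) = (V² + 6*V) + (-2 + V) = -2 + V² + 7*V)
(-142 + (-3*(-4) + k(5)))² = (-142 + (-3*(-4) + (-2 + 5² + 7*5)))² = (-142 + (12 + (-2 + 25 + 35)))² = (-142 + (12 + 58))² = (-142 + 70)² = (-72)² = 5184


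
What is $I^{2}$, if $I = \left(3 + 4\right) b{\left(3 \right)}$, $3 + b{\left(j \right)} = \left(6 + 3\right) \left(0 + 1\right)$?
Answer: $1764$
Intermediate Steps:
$b{\left(j \right)} = 6$ ($b{\left(j \right)} = -3 + \left(6 + 3\right) \left(0 + 1\right) = -3 + 9 \cdot 1 = -3 + 9 = 6$)
$I = 42$ ($I = \left(3 + 4\right) 6 = 7 \cdot 6 = 42$)
$I^{2} = 42^{2} = 1764$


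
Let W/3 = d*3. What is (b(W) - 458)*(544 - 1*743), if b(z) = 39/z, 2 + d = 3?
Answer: 270839/3 ≈ 90280.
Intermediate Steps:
d = 1 (d = -2 + 3 = 1)
W = 9 (W = 3*(1*3) = 3*3 = 9)
(b(W) - 458)*(544 - 1*743) = (39/9 - 458)*(544 - 1*743) = (39*(⅑) - 458)*(544 - 743) = (13/3 - 458)*(-199) = -1361/3*(-199) = 270839/3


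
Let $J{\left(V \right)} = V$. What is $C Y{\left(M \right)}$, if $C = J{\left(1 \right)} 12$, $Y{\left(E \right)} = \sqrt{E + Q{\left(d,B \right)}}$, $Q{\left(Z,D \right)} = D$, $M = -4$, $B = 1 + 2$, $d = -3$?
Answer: $12 i \approx 12.0 i$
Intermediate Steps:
$B = 3$
$Y{\left(E \right)} = \sqrt{3 + E}$ ($Y{\left(E \right)} = \sqrt{E + 3} = \sqrt{3 + E}$)
$C = 12$ ($C = 1 \cdot 12 = 12$)
$C Y{\left(M \right)} = 12 \sqrt{3 - 4} = 12 \sqrt{-1} = 12 i$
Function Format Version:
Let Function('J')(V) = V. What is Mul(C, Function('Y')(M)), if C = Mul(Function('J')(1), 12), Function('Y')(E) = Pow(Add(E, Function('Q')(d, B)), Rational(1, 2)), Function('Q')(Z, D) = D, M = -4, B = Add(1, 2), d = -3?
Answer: Mul(12, I) ≈ Mul(12.000, I)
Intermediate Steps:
B = 3
Function('Y')(E) = Pow(Add(3, E), Rational(1, 2)) (Function('Y')(E) = Pow(Add(E, 3), Rational(1, 2)) = Pow(Add(3, E), Rational(1, 2)))
C = 12 (C = Mul(1, 12) = 12)
Mul(C, Function('Y')(M)) = Mul(12, Pow(Add(3, -4), Rational(1, 2))) = Mul(12, Pow(-1, Rational(1, 2))) = Mul(12, I)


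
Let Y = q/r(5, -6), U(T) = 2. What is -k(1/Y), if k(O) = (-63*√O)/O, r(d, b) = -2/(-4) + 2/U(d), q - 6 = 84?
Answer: 126*√15 ≈ 488.00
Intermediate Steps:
q = 90 (q = 6 + 84 = 90)
r(d, b) = 3/2 (r(d, b) = -2/(-4) + 2/2 = -2*(-¼) + 2*(½) = ½ + 1 = 3/2)
Y = 60 (Y = 90/(3/2) = 90*(⅔) = 60)
k(O) = -63/√O
-k(1/Y) = -(-63)/√(1/60) = -(-63)/60^(-½) = -(-63)*2*√15 = -(-126)*√15 = 126*√15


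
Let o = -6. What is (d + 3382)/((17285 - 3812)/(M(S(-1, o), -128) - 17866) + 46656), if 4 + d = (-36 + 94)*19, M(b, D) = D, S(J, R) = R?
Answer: 26871040/279838197 ≈ 0.096023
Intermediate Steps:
d = 1098 (d = -4 + (-36 + 94)*19 = -4 + 58*19 = -4 + 1102 = 1098)
(d + 3382)/((17285 - 3812)/(M(S(-1, o), -128) - 17866) + 46656) = (1098 + 3382)/((17285 - 3812)/(-128 - 17866) + 46656) = 4480/(13473/(-17994) + 46656) = 4480/(13473*(-1/17994) + 46656) = 4480/(-4491/5998 + 46656) = 4480/(279838197/5998) = 4480*(5998/279838197) = 26871040/279838197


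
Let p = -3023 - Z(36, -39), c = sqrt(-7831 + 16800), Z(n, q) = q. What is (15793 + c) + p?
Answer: 12809 + sqrt(8969) ≈ 12904.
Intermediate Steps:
c = sqrt(8969) ≈ 94.705
p = -2984 (p = -3023 - 1*(-39) = -3023 + 39 = -2984)
(15793 + c) + p = (15793 + sqrt(8969)) - 2984 = 12809 + sqrt(8969)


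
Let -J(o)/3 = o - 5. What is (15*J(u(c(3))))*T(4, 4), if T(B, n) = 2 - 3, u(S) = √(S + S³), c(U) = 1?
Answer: -225 + 45*√2 ≈ -161.36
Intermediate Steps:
T(B, n) = -1
J(o) = 15 - 3*o (J(o) = -3*(o - 5) = -3*(-5 + o) = 15 - 3*o)
(15*J(u(c(3))))*T(4, 4) = (15*(15 - 3*√(1 + 1³)))*(-1) = (15*(15 - 3*√(1 + 1)))*(-1) = (15*(15 - 3*√2))*(-1) = (225 - 45*√2)*(-1) = -225 + 45*√2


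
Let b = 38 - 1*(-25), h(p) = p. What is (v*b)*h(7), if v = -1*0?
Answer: 0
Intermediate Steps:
b = 63 (b = 38 + 25 = 63)
v = 0
(v*b)*h(7) = (0*63)*7 = 0*7 = 0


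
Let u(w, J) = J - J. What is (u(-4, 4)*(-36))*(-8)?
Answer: 0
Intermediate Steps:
u(w, J) = 0
(u(-4, 4)*(-36))*(-8) = (0*(-36))*(-8) = 0*(-8) = 0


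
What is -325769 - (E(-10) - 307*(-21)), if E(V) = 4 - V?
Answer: -332230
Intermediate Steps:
-325769 - (E(-10) - 307*(-21)) = -325769 - ((4 - 1*(-10)) - 307*(-21)) = -325769 - ((4 + 10) + 6447) = -325769 - (14 + 6447) = -325769 - 1*6461 = -325769 - 6461 = -332230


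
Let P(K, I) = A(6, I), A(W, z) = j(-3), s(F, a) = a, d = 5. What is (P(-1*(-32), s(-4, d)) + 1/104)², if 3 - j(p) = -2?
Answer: 271441/10816 ≈ 25.096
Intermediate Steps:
j(p) = 5 (j(p) = 3 - 1*(-2) = 3 + 2 = 5)
A(W, z) = 5
P(K, I) = 5
(P(-1*(-32), s(-4, d)) + 1/104)² = (5 + 1/104)² = (521/104)² = 271441/10816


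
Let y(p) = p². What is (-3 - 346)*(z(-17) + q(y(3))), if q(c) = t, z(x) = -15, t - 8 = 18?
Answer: -3839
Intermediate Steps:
t = 26 (t = 8 + 18 = 26)
q(c) = 26
(-3 - 346)*(z(-17) + q(y(3))) = (-3 - 346)*(-15 + 26) = -349*11 = -3839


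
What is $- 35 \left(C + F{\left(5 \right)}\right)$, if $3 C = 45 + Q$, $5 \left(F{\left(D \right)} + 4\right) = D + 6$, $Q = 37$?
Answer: $- \frac{2681}{3} \approx -893.67$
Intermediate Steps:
$F{\left(D \right)} = - \frac{14}{5} + \frac{D}{5}$ ($F{\left(D \right)} = -4 + \frac{D + 6}{5} = -4 + \frac{6 + D}{5} = -4 + \left(\frac{6}{5} + \frac{D}{5}\right) = - \frac{14}{5} + \frac{D}{5}$)
$C = \frac{82}{3}$ ($C = \frac{45 + 37}{3} = \frac{1}{3} \cdot 82 = \frac{82}{3} \approx 27.333$)
$- 35 \left(C + F{\left(5 \right)}\right) = - 35 \left(\frac{82}{3} + \left(- \frac{14}{5} + \frac{1}{5} \cdot 5\right)\right) = - 35 \left(\frac{82}{3} + \left(- \frac{14}{5} + 1\right)\right) = - 35 \left(\frac{82}{3} - \frac{9}{5}\right) = \left(-35\right) \frac{383}{15} = - \frac{2681}{3}$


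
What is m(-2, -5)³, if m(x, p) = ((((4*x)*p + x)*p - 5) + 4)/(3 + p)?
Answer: 6967871/8 ≈ 8.7098e+5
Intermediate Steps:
m(x, p) = (-1 + p*(x + 4*p*x))/(3 + p) (m(x, p) = (((4*p*x + x)*p - 5) + 4)/(3 + p) = (((x + 4*p*x)*p - 5) + 4)/(3 + p) = ((p*(x + 4*p*x) - 5) + 4)/(3 + p) = ((-5 + p*(x + 4*p*x)) + 4)/(3 + p) = (-1 + p*(x + 4*p*x))/(3 + p))
m(-2, -5)³ = ((-1 - 5*(-2) + 4*(-2)*(-5)²)/(3 - 5))³ = ((-1 + 10 + 4*(-2)*25)/(-2))³ = (-(-1 + 10 - 200)/2)³ = (-½*(-191))³ = (191/2)³ = 6967871/8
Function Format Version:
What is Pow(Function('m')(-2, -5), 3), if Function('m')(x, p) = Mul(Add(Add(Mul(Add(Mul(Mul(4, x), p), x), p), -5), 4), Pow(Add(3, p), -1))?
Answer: Rational(6967871, 8) ≈ 8.7098e+5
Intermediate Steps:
Function('m')(x, p) = Mul(Pow(Add(3, p), -1), Add(-1, Mul(p, Add(x, Mul(4, p, x))))) (Function('m')(x, p) = Mul(Add(Add(Mul(Add(Mul(4, p, x), x), p), -5), 4), Pow(Add(3, p), -1)) = Mul(Add(Add(Mul(Add(x, Mul(4, p, x)), p), -5), 4), Pow(Add(3, p), -1)) = Mul(Add(Add(Mul(p, Add(x, Mul(4, p, x))), -5), 4), Pow(Add(3, p), -1)) = Mul(Add(Add(-5, Mul(p, Add(x, Mul(4, p, x)))), 4), Pow(Add(3, p), -1)) = Mul(Add(-1, Mul(p, Add(x, Mul(4, p, x)))), Pow(Add(3, p), -1)) = Mul(Pow(Add(3, p), -1), Add(-1, Mul(p, Add(x, Mul(4, p, x))))))
Pow(Function('m')(-2, -5), 3) = Pow(Mul(Pow(Add(3, -5), -1), Add(-1, Mul(-5, -2), Mul(4, -2, Pow(-5, 2)))), 3) = Pow(Mul(Pow(-2, -1), Add(-1, 10, Mul(4, -2, 25))), 3) = Pow(Mul(Rational(-1, 2), Add(-1, 10, -200)), 3) = Pow(Mul(Rational(-1, 2), -191), 3) = Pow(Rational(191, 2), 3) = Rational(6967871, 8)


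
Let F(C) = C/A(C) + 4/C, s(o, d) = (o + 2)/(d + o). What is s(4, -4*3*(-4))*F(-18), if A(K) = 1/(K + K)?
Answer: 2915/39 ≈ 74.744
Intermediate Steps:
A(K) = 1/(2*K)
s(o, d) = (2 + o)/(d + o)
F(C) = 2*C**2 + 4/C (F(C) = C/((1/(2*C))) + 4/C = C*(2*C) + 4/C = 2*C**2 + 4/C)
s(4, -4*3*(-4))*F(-18) = ((2 + 4)/(-4*3*(-4) + 4))*(2*(2 + (-18)**3)/(-18)) = (6/(-12*(-4) + 4))*(2*(-1/18)*(2 - 5832)) = (6/(48 + 4))*(2*(-1/18)*(-5830)) = (6/52)*(5830/9) = ((1/52)*6)*(5830/9) = (3/26)*(5830/9) = 2915/39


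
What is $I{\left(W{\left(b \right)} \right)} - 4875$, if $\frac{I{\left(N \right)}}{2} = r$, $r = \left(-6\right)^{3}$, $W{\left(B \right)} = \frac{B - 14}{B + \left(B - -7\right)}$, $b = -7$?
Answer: $-5307$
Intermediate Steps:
$W{\left(B \right)} = \frac{-14 + B}{7 + 2 B}$ ($W{\left(B \right)} = \frac{-14 + B}{B + \left(B + 7\right)} = \frac{-14 + B}{B + \left(7 + B\right)} = \frac{-14 + B}{7 + 2 B}$)
$r = -216$
$I{\left(N \right)} = -432$ ($I{\left(N \right)} = 2 \left(-216\right) = -432$)
$I{\left(W{\left(b \right)} \right)} - 4875 = -432 - 4875 = -5307$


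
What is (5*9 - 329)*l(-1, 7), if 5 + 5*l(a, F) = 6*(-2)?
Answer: 4828/5 ≈ 965.60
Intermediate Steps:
l(a, F) = -17/5 (l(a, F) = -1 + (6*(-2))/5 = -1 + (⅕)*(-12) = -1 - 12/5 = -17/5)
(5*9 - 329)*l(-1, 7) = (5*9 - 329)*(-17/5) = (45 - 329)*(-17/5) = -284*(-17/5) = 4828/5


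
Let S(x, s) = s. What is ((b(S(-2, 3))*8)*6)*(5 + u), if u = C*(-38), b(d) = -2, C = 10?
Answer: 36000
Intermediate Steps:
u = -380 (u = 10*(-38) = -380)
((b(S(-2, 3))*8)*6)*(5 + u) = (-2*8*6)*(5 - 380) = -16*6*(-375) = -96*(-375) = 36000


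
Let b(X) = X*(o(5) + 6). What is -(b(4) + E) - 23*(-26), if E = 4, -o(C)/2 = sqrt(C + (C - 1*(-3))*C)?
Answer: 570 + 24*sqrt(5) ≈ 623.67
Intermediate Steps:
o(C) = -2*sqrt(C + C*(3 + C)) (o(C) = -2*sqrt(C + (C - 1*(-3))*C) = -2*sqrt(C + (C + 3)*C) = -2*sqrt(C + (3 + C)*C) = -2*sqrt(C + C*(3 + C)))
b(X) = X*(6 - 6*sqrt(5)) (b(X) = X*(-2*sqrt(5)*sqrt(4 + 5) + 6) = X*(-2*3*sqrt(5) + 6) = X*(-6*sqrt(5) + 6) = X*(6 - 6*sqrt(5)))
-(b(4) + E) - 23*(-26) = -(6*4*(1 - sqrt(5)) + 4) - 23*(-26) = -((24 - 24*sqrt(5)) + 4) + 598 = -(28 - 24*sqrt(5)) + 598 = (-28 + 24*sqrt(5)) + 598 = 570 + 24*sqrt(5)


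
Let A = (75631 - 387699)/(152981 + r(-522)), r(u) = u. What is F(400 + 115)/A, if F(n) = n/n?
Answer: -152459/312068 ≈ -0.48854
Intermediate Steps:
F(n) = 1
A = -312068/152459 (A = (75631 - 387699)/(152981 - 522) = -312068/152459 ≈ -2.0469)
F(400 + 115)/A = 1/(-312068/152459) = 1*(-152459/312068) = -152459/312068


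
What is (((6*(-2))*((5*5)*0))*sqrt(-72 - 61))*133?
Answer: 0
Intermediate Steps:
(((6*(-2))*((5*5)*0))*sqrt(-72 - 61))*133 = ((-300*0)*sqrt(-133))*133 = ((-12*0)*(I*sqrt(133)))*133 = (0*(I*sqrt(133)))*133 = 0*133 = 0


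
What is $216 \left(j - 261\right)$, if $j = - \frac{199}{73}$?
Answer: $- \frac{4158432}{73} \approx -56965.0$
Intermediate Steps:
$j = - \frac{199}{73}$ ($j = \left(-199\right) \frac{1}{73} = - \frac{199}{73} \approx -2.726$)
$216 \left(j - 261\right) = 216 \left(- \frac{199}{73} - 261\right) = 216 \left(- \frac{19252}{73}\right) = - \frac{4158432}{73}$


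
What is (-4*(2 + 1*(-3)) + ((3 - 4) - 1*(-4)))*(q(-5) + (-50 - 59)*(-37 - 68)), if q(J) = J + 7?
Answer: 80129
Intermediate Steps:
q(J) = 7 + J
(-4*(2 + 1*(-3)) + ((3 - 4) - 1*(-4)))*(q(-5) + (-50 - 59)*(-37 - 68)) = (-4*(2 + 1*(-3)) + ((3 - 4) - 1*(-4)))*((7 - 5) + (-50 - 59)*(-37 - 68)) = (-4*(2 - 3) + (-1 + 4))*(2 - 109*(-105)) = (-4*(-1) + 3)*(2 + 11445) = (4 + 3)*11447 = 7*11447 = 80129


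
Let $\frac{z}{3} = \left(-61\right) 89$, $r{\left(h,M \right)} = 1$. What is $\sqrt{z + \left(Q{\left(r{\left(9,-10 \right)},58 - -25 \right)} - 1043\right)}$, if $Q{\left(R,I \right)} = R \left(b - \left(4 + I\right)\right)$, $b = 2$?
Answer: $9 i \sqrt{215} \approx 131.97 i$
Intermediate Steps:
$Q{\left(R,I \right)} = R \left(-2 - I\right)$ ($Q{\left(R,I \right)} = R \left(2 - \left(4 + I\right)\right) = R \left(-2 - I\right)$)
$z = -16287$ ($z = 3 \left(\left(-61\right) 89\right) = 3 \left(-5429\right) = -16287$)
$\sqrt{z + \left(Q{\left(r{\left(9,-10 \right)},58 - -25 \right)} - 1043\right)} = \sqrt{-16287 - \left(1043 + 1 \left(2 + \left(58 - -25\right)\right)\right)} = \sqrt{-16287 - \left(1043 + 1 \left(2 + \left(58 + 25\right)\right)\right)} = \sqrt{-16287 - \left(1043 + 1 \left(2 + 83\right)\right)} = \sqrt{-16287 - \left(1043 + 1 \cdot 85\right)} = \sqrt{-16287 - 1128} = \sqrt{-17415} = 9 i \sqrt{215}$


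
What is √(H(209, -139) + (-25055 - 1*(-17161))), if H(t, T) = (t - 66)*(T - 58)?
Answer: I*√36065 ≈ 189.91*I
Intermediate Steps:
H(t, T) = (-66 + t)*(-58 + T)
√(H(209, -139) + (-25055 - 1*(-17161))) = √((3828 - 66*(-139) - 58*209 - 139*209) + (-25055 - 1*(-17161))) = √((3828 + 9174 - 12122 - 29051) + (-25055 + 17161)) = √(-28171 - 7894) = √(-36065) = I*√36065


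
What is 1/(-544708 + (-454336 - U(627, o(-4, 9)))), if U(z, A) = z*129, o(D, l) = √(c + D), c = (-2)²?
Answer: -1/1079927 ≈ -9.2599e-7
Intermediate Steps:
c = 4
o(D, l) = √(4 + D)
U(z, A) = 129*z
1/(-544708 + (-454336 - U(627, o(-4, 9)))) = 1/(-544708 + (-454336 - 129*627)) = 1/(-544708 + (-454336 - 1*80883)) = 1/(-544708 + (-454336 - 80883)) = 1/(-544708 - 535219) = 1/(-1079927) = -1/1079927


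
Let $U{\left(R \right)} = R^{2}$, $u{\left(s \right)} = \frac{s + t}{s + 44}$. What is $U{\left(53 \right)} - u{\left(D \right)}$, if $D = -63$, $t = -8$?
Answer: $\frac{53300}{19} \approx 2805.3$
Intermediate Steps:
$u{\left(s \right)} = \frac{-8 + s}{44 + s}$ ($u{\left(s \right)} = \frac{s - 8}{s + 44} = \frac{-8 + s}{44 + s}$)
$U{\left(53 \right)} - u{\left(D \right)} = 53^{2} - \frac{-8 - 63}{44 - 63} = 2809 - \frac{1}{-19} \left(-71\right) = 2809 - \left(- \frac{1}{19}\right) \left(-71\right) = 2809 - \frac{71}{19} = \frac{53300}{19}$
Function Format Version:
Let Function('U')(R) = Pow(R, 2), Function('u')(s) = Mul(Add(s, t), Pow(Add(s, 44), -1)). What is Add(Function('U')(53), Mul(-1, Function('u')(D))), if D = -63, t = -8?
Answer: Rational(53300, 19) ≈ 2805.3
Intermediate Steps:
Function('u')(s) = Mul(Pow(Add(44, s), -1), Add(-8, s)) (Function('u')(s) = Mul(Add(s, -8), Pow(Add(s, 44), -1)) = Mul(Add(-8, s), Pow(Add(44, s), -1)) = Mul(Pow(Add(44, s), -1), Add(-8, s)))
Add(Function('U')(53), Mul(-1, Function('u')(D))) = Add(Pow(53, 2), Mul(-1, Mul(Pow(Add(44, -63), -1), Add(-8, -63)))) = Add(2809, Mul(-1, Mul(Pow(-19, -1), -71))) = Add(2809, Mul(-1, Mul(Rational(-1, 19), -71))) = Add(2809, Mul(-1, Rational(71, 19))) = Add(2809, Rational(-71, 19)) = Rational(53300, 19)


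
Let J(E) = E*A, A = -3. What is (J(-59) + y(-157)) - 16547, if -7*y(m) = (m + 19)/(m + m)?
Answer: -17990699/1099 ≈ -16370.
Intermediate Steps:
J(E) = -3*E (J(E) = E*(-3) = -3*E)
y(m) = -(19 + m)/(14*m) (y(m) = -(m + 19)/(7*(m + m)) = -(19 + m)/(7*(2*m)) = -(19 + m)*1/(2*m)/7 = -(19 + m)/(14*m))
(J(-59) + y(-157)) - 16547 = (-3*(-59) + (1/14)*(-19 - 1*(-157))/(-157)) - 16547 = (177 + (1/14)*(-1/157)*(-19 + 157)) - 16547 = (177 + (1/14)*(-1/157)*138) - 16547 = (177 - 69/1099) - 16547 = 194454/1099 - 16547 = -17990699/1099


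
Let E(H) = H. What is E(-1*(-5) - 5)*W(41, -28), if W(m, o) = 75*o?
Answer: 0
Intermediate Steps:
E(-1*(-5) - 5)*W(41, -28) = (-1*(-5) - 5)*(75*(-28)) = (5 - 5)*(-2100) = 0*(-2100) = 0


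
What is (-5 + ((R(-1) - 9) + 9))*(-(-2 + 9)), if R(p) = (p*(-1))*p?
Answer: 42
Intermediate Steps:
R(p) = -p² (R(p) = (-p)*p = -p²)
(-5 + ((R(-1) - 9) + 9))*(-(-2 + 9)) = (-5 + ((-1*(-1)² - 9) + 9))*(-(-2 + 9)) = (-5 + ((-1*1 - 9) + 9))*(-1*7) = (-5 + ((-1 - 9) + 9))*(-7) = (-5 + (-10 + 9))*(-7) = (-5 - 1)*(-7) = -6*(-7) = 42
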